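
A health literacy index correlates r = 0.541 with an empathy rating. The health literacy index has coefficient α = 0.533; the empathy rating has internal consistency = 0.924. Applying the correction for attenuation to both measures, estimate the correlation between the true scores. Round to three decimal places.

0.771

r_true = r_obs / √(r_xx · r_yy) = 0.541 / √(0.533 × 0.924) = 0.541 / √0.492492 = 0.541 / 0.7018 ≈ 0.771.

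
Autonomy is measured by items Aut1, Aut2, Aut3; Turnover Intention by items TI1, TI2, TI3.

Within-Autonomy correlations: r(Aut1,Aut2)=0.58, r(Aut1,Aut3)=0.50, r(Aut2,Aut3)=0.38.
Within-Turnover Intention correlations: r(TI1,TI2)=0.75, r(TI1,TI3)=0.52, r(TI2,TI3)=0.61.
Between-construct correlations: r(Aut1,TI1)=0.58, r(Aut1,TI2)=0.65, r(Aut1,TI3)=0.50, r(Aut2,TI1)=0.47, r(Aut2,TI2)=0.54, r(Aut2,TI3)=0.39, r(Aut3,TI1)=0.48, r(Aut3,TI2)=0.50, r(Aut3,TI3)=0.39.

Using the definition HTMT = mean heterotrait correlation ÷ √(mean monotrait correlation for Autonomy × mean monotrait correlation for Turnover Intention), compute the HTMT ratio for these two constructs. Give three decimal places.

Mean heterotrait r = 4.50/9 = 0.5000.
Mean within-Aut = 1.46/3 = 0.4867; mean within-TI = 1.88/3 = 0.6267.
Geometric mean = √(0.4867 × 0.6267) = 0.5523.
HTMT = 0.5000 / 0.5523 = 0.905.

0.905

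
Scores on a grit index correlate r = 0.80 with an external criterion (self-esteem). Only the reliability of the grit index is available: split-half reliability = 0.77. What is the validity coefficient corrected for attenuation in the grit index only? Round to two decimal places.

Single correction: r_c = r_obs / √r_xx = 0.80 / √0.77 = 0.80 / 0.8775 ≈ 0.91.

0.91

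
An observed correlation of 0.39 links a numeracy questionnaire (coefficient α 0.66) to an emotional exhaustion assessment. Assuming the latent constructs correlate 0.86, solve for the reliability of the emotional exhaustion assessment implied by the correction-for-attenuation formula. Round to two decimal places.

r_true = r_obs / √(r_xx · r_yy) ⇒ 0.86 = 0.39 / √(0.66 · r_yy).
√(0.66 · r_yy) = 0.39 / 0.86 = 0.4535; 0.66 · r_yy = 0.2057; r_yy = 0.2057 / 0.66 ≈ 0.31.

0.31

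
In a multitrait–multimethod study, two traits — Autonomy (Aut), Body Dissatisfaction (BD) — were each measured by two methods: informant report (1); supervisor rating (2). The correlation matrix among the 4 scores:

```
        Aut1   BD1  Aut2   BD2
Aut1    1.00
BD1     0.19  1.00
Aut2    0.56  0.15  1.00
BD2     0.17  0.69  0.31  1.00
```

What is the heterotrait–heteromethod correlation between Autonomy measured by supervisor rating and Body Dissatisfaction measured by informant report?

0.15

Different traits and methods: r(Aut2, BD1) = 0.15.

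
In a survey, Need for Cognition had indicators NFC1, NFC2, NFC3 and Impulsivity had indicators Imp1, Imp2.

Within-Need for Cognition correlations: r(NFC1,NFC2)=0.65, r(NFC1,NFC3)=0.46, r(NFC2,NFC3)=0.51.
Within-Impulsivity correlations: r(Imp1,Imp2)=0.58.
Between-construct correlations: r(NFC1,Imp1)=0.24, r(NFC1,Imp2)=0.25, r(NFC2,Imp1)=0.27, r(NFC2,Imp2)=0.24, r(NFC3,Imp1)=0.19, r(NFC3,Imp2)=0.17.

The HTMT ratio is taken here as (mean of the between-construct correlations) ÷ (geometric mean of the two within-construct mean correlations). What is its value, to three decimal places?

0.405

Between-construct mean = 1.36/6 = 0.2267.
Mean within-NFC = 1.62/3 = 0.5400; mean within-Imp = 0.58/1 = 0.5800.
Geometric mean = √(0.5400 × 0.5800) = 0.5596.
HTMT = 0.2267 / 0.5596 = 0.405.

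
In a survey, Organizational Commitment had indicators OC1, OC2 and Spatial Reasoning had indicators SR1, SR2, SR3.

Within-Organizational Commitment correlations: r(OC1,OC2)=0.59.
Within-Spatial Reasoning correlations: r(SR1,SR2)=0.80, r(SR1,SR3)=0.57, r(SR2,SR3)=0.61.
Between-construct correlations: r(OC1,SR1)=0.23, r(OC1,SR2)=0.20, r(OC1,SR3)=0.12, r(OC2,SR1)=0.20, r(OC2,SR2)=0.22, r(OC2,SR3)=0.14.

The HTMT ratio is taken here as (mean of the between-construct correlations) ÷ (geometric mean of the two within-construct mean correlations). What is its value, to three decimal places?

Between-construct mean = 1.11/6 = 0.1850.
Mean within-OC = 0.59/1 = 0.5900; mean within-SR = 1.98/3 = 0.6600.
Geometric mean = √(0.5900 × 0.6600) = 0.6240.
HTMT = 0.1850 / 0.6240 = 0.296.

0.296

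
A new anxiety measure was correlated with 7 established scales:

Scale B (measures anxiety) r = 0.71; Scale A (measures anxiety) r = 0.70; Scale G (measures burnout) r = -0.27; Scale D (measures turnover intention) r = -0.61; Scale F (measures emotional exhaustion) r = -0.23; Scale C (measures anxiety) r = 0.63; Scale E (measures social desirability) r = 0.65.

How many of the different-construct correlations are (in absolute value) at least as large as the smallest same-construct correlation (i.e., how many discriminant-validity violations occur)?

1

Convergent (same construct = anxiety): Scale B, Scale A, Scale C.
Smallest convergent = 0.63. Discriminant |r|: 0.27, 0.61, 0.23, 0.65; count ≥ 0.63 → 1.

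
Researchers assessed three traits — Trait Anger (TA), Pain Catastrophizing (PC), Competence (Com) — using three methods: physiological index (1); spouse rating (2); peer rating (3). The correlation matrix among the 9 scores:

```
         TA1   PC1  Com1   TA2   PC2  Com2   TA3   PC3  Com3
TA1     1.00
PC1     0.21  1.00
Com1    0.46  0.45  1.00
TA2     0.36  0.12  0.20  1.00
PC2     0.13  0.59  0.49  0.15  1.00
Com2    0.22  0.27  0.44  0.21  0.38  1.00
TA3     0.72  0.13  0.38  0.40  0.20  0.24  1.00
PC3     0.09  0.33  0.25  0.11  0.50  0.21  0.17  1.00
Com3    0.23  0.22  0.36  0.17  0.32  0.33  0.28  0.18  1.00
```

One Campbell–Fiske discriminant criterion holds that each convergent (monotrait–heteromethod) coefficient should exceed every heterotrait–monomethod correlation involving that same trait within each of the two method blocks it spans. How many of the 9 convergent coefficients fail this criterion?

5

Convergent coefficients and their comparison sets:
TA (methods 1·2): 0.36 vs {0.21, 0.15, 0.46, 0.21} → fail.
TA (methods 1·3): 0.72 vs {0.21, 0.17, 0.46, 0.28} → pass.
TA (methods 2·3): 0.40 vs {0.15, 0.17, 0.21, 0.28} → pass.
PC (methods 1·2): 0.59 vs {0.21, 0.15, 0.45, 0.38} → pass.
PC (methods 1·3): 0.33 vs {0.21, 0.17, 0.45, 0.18} → fail.
PC (methods 2·3): 0.50 vs {0.15, 0.17, 0.38, 0.18} → pass.
Com (methods 1·2): 0.44 vs {0.46, 0.21, 0.45, 0.38} → fail.
Com (methods 1·3): 0.36 vs {0.46, 0.28, 0.45, 0.18} → fail.
Com (methods 2·3): 0.33 vs {0.21, 0.28, 0.38, 0.18} → fail.
5 of 9 fail.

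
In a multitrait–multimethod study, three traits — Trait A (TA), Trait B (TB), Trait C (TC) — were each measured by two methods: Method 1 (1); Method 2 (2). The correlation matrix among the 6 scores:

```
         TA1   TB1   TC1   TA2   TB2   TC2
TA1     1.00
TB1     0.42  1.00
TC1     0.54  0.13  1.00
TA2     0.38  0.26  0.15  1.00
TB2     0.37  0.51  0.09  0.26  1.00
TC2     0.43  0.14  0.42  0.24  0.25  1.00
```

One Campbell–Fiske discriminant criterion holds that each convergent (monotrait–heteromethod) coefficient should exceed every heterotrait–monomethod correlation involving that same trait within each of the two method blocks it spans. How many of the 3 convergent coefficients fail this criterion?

Each convergent coefficient versus the relevant comparison correlations:
TA (methods 1·2): 0.38 vs {0.42, 0.26, 0.54, 0.24} → fail.
TB (methods 1·2): 0.51 vs {0.42, 0.26, 0.13, 0.25} → pass.
TC (methods 1·2): 0.42 vs {0.54, 0.24, 0.13, 0.25} → fail.
2 of 3 fail.

2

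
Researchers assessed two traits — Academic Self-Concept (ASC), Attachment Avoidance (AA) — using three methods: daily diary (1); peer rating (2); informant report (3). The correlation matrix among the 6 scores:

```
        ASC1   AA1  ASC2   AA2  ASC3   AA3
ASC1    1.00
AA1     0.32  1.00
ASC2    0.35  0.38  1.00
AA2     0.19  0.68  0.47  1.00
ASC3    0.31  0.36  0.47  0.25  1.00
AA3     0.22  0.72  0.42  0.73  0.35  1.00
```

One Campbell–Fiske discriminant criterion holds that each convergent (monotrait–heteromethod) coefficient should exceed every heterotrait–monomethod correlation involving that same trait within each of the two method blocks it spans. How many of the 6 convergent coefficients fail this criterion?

Each convergent coefficient versus the relevant comparison correlations:
ASC (methods 1·2): 0.35 vs {0.32, 0.47} → fail.
ASC (methods 1·3): 0.31 vs {0.32, 0.35} → fail.
ASC (methods 2·3): 0.47 vs {0.47, 0.35} → fail.
AA (methods 1·2): 0.68 vs {0.32, 0.47} → pass.
AA (methods 1·3): 0.72 vs {0.32, 0.35} → pass.
AA (methods 2·3): 0.73 vs {0.47, 0.35} → pass.
3 of 6 fail.

3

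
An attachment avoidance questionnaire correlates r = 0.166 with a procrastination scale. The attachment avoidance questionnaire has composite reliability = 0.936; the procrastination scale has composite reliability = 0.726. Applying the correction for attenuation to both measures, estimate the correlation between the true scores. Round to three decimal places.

r_true = r_obs / √(r_xx · r_yy) = 0.166 / √(0.936 × 0.726) = 0.166 / √0.679536 = 0.166 / 0.8243 ≈ 0.201.

0.201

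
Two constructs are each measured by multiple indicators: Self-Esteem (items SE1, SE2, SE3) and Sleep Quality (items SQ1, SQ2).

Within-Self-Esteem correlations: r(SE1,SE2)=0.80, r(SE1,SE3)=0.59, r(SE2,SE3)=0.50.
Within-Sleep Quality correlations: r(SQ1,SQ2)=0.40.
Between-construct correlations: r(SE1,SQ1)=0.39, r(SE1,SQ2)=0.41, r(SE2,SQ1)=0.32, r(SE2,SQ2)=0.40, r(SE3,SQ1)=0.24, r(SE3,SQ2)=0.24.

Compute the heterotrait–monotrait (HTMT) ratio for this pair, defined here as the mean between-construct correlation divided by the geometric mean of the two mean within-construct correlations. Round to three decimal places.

Mean between = 2.00/6 = 0.3333.
Mean within-SE = 1.89/3 = 0.6300; mean within-SQ = 0.40/1 = 0.4000.
Geometric mean = √(0.6300 × 0.4000) = 0.5020.
HTMT = 0.3333 / 0.5020 = 0.664.

0.664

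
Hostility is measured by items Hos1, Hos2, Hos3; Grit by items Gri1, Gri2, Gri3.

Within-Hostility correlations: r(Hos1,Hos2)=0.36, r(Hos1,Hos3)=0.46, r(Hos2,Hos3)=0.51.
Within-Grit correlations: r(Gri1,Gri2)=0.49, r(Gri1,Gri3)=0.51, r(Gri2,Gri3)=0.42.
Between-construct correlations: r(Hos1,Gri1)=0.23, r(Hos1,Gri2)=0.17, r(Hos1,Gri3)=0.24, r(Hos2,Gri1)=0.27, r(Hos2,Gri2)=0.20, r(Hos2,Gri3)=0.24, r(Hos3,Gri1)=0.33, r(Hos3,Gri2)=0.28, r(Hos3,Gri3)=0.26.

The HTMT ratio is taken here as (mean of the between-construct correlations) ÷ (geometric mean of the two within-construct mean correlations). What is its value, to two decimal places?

0.54

Mean heterotrait r = 2.22/9 = 0.2467.
Mean within-Hos = 1.33/3 = 0.4433; mean within-Gri = 1.42/3 = 0.4733.
Geometric mean = √(0.4433 × 0.4733) = 0.4581.
HTMT = 0.2467 / 0.4581 = 0.54.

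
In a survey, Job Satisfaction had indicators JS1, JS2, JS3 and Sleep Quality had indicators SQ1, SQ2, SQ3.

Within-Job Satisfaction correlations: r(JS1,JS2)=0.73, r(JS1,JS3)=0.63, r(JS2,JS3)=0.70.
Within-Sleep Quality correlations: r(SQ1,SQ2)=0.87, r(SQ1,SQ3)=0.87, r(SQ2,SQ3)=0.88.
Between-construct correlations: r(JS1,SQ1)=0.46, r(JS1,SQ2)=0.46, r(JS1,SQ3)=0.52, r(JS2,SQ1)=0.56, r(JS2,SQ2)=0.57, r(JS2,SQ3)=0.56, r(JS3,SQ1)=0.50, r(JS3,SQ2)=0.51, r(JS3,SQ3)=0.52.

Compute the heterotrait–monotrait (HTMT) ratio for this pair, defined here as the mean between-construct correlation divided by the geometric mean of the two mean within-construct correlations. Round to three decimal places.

Mean between = 4.66/9 = 0.5178.
Mean within-JS = 2.06/3 = 0.6867; mean within-SQ = 2.62/3 = 0.8733.
Geometric mean = √(0.6867 × 0.8733) = 0.7744.
HTMT = 0.5178 / 0.7744 = 0.669.

0.669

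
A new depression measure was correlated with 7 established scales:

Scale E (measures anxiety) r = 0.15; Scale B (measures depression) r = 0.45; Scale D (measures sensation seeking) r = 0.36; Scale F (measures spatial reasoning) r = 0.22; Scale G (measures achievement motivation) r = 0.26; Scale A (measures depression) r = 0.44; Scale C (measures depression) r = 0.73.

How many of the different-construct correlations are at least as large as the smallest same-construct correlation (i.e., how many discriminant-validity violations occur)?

0

Convergent (same construct = depression): Scale B, Scale A, Scale C.
Smallest convergent = 0.44. Discriminant values: 0.15, 0.36, 0.22, 0.26; count ≥ 0.44 → 0.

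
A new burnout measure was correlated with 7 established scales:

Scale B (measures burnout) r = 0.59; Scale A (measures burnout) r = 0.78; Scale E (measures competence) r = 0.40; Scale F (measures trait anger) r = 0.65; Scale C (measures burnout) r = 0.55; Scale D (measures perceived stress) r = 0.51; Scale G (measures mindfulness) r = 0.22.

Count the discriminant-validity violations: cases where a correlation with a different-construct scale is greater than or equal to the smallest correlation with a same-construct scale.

1

Convergent (same construct = burnout): Scale B, Scale A, Scale C.
Smallest convergent = 0.55. Discriminant values: 0.40, 0.65, 0.51, 0.22; count ≥ 0.55 → 1.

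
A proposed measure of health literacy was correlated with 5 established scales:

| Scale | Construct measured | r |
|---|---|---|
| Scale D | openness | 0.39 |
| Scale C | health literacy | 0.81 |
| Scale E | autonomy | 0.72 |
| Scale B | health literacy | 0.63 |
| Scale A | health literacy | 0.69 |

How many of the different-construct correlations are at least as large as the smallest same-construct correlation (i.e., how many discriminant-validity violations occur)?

1

Convergent (same construct = health literacy): Scale C, Scale B, Scale A.
Smallest convergent = 0.63. Discriminant values: 0.39, 0.72; count ≥ 0.63 → 1.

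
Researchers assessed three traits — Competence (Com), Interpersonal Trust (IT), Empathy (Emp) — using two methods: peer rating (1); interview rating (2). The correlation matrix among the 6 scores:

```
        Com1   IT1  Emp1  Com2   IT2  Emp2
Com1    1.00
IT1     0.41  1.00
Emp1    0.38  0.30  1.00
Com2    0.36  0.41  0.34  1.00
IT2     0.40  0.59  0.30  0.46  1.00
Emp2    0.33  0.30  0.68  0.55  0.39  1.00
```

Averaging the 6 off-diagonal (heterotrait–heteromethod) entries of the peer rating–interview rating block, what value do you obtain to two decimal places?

0.35

HTHM values (method 1 × method 2): 0.40, 0.33, 0.41, 0.30, 0.34, 0.30; mean = 2.08/6 = 0.35.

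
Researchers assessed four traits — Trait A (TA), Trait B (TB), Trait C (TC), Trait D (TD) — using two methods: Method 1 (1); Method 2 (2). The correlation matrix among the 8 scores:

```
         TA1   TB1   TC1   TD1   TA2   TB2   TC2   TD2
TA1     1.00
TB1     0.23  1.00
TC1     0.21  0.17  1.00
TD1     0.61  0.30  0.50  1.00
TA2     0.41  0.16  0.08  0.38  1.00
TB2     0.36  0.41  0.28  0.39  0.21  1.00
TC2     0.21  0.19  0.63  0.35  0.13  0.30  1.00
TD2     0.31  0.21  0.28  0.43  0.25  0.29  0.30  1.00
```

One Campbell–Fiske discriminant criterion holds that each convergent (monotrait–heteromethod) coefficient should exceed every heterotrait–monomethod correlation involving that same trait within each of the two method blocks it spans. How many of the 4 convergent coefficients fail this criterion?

2

Checking each validity diagonal entry against its comparison values:
TA (methods 1·2): 0.41 vs {0.23, 0.21, 0.21, 0.13, 0.61, 0.25} → fail.
TB (methods 1·2): 0.41 vs {0.23, 0.21, 0.17, 0.30, 0.30, 0.29} → pass.
TC (methods 1·2): 0.63 vs {0.21, 0.13, 0.17, 0.30, 0.50, 0.30} → pass.
TD (methods 1·2): 0.43 vs {0.61, 0.25, 0.30, 0.29, 0.50, 0.30} → fail.
2 of 4 fail.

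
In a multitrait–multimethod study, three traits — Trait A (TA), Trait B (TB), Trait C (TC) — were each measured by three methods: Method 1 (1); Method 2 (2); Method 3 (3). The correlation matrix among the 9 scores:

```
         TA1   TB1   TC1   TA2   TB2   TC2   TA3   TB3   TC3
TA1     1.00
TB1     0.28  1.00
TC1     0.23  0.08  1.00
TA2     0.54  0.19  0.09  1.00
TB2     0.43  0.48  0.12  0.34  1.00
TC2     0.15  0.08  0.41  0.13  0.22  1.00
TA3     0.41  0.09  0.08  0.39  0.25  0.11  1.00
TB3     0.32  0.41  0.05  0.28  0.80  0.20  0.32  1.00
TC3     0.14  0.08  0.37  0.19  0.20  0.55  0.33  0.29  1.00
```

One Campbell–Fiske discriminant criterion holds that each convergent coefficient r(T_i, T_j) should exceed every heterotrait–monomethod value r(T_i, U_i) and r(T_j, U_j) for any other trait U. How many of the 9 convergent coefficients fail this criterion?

Each convergent coefficient versus the relevant comparison correlations:
TA (methods 1·2): 0.54 vs {0.28, 0.34, 0.23, 0.13} → pass.
TA (methods 1·3): 0.41 vs {0.28, 0.32, 0.23, 0.33} → pass.
TA (methods 2·3): 0.39 vs {0.34, 0.32, 0.13, 0.33} → pass.
TB (methods 1·2): 0.48 vs {0.28, 0.34, 0.08, 0.22} → pass.
TB (methods 1·3): 0.41 vs {0.28, 0.32, 0.08, 0.29} → pass.
TB (methods 2·3): 0.80 vs {0.34, 0.32, 0.22, 0.29} → pass.
TC (methods 1·2): 0.41 vs {0.23, 0.13, 0.08, 0.22} → pass.
TC (methods 1·3): 0.37 vs {0.23, 0.33, 0.08, 0.29} → pass.
TC (methods 2·3): 0.55 vs {0.13, 0.33, 0.22, 0.29} → pass.
0 of 9 fail.

0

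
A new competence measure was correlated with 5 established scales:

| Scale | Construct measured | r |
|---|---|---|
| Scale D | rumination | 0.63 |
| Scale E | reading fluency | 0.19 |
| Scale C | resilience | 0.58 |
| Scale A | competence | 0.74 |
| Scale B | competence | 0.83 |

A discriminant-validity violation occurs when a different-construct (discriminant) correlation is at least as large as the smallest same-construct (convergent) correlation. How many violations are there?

Convergent (same construct = competence): Scale A, Scale B.
Smallest convergent = 0.74. Discriminant values: 0.63, 0.19, 0.58; count ≥ 0.74 → 0.

0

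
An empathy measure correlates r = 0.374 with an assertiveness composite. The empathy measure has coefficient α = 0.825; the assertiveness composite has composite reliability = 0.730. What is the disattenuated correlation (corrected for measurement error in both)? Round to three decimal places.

0.482

r_true = r_obs / √(r_xx · r_yy) = 0.374 / √(0.825 × 0.730) = 0.374 / √0.602250 = 0.374 / 0.7760 ≈ 0.482.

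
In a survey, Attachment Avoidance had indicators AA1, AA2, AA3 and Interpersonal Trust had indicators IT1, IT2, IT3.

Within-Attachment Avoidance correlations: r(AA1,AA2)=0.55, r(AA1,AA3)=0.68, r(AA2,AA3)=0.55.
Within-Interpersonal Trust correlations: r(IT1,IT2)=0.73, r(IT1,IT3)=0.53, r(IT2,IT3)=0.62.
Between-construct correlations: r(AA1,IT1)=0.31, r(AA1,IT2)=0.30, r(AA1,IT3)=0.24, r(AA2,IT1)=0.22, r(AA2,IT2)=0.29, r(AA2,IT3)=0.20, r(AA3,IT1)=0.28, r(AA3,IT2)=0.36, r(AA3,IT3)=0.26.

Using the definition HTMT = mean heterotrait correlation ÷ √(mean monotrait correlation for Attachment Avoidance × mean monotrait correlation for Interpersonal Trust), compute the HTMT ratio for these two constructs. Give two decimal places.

Mean between = 2.46/9 = 0.2733.
Mean within-AA = 1.78/3 = 0.5933; mean within-IT = 1.88/3 = 0.6267.
Geometric mean = √(0.5933 × 0.6267) = 0.6098.
HTMT = 0.2733 / 0.6098 = 0.45.

0.45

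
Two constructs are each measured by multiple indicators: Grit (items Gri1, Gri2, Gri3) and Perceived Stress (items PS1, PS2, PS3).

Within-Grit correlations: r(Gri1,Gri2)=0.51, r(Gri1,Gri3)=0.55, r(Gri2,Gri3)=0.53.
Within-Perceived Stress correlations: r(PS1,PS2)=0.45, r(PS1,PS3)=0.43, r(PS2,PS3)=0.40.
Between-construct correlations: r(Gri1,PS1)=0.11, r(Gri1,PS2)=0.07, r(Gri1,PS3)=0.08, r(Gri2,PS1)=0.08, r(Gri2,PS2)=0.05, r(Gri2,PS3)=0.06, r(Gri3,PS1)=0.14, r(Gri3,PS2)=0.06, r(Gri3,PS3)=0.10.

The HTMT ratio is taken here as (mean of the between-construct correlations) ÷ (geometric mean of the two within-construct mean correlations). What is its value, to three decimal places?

0.175

Mean heterotrait r = 0.75/9 = 0.0833.
Mean within-Gri = 1.59/3 = 0.5300; mean within-PS = 1.28/3 = 0.4267.
Geometric mean = √(0.5300 × 0.4267) = 0.4756.
HTMT = 0.0833 / 0.4756 = 0.175.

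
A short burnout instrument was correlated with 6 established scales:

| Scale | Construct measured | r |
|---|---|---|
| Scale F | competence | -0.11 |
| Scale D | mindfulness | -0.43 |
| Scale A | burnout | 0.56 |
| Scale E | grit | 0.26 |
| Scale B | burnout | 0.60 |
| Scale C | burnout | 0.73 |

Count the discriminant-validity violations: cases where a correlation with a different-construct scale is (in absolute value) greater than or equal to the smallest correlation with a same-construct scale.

Convergent (same construct = burnout): Scale A, Scale B, Scale C.
Smallest convergent = 0.56. Discriminant |r|: 0.11, 0.43, 0.26; count ≥ 0.56 → 0.

0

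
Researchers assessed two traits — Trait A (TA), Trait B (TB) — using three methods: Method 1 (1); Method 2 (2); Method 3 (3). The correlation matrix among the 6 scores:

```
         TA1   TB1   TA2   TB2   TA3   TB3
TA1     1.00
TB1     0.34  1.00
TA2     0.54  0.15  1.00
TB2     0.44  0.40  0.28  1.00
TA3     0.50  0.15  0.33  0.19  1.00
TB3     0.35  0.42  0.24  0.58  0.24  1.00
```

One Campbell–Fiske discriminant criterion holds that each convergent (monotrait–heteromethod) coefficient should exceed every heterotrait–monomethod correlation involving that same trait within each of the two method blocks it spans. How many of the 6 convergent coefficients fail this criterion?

Convergent coefficients and their comparison sets:
TA (methods 1·2): 0.54 vs {0.34, 0.28} → pass.
TA (methods 1·3): 0.50 vs {0.34, 0.24} → pass.
TA (methods 2·3): 0.33 vs {0.28, 0.24} → pass.
TB (methods 1·2): 0.40 vs {0.34, 0.28} → pass.
TB (methods 1·3): 0.42 vs {0.34, 0.24} → pass.
TB (methods 2·3): 0.58 vs {0.28, 0.24} → pass.
0 of 6 fail.

0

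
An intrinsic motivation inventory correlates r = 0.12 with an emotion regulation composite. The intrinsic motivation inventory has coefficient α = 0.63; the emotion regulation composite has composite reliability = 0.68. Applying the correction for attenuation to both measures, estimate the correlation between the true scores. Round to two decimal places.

r_true = r_obs / √(r_xx · r_yy) = 0.12 / √(0.63 × 0.68) = 0.12 / √0.4284 = 0.12 / 0.6545 ≈ 0.18.

0.18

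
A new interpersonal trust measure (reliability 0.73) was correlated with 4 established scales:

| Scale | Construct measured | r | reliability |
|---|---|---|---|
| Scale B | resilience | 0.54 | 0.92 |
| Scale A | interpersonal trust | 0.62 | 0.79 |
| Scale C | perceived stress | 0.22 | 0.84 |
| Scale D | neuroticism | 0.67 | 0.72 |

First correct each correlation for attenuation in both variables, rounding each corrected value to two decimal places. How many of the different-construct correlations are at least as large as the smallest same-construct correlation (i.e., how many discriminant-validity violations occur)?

Disattenuated r (r / √(r_scale · r_new)):
  Scale B (disc): 0.54 / √(0.92·0.73) = 0.66
  Scale A (conv): 0.62 / √(0.79·0.73) = 0.82
  Scale C (disc): 0.22 / √(0.84·0.73) = 0.28
  Scale D (disc): 0.67 / √(0.72·0.73) = 0.92
Smallest convergent = 0.82. Discriminant values: 0.66, 0.28, 0.92; count ≥ 0.82 → 1.

1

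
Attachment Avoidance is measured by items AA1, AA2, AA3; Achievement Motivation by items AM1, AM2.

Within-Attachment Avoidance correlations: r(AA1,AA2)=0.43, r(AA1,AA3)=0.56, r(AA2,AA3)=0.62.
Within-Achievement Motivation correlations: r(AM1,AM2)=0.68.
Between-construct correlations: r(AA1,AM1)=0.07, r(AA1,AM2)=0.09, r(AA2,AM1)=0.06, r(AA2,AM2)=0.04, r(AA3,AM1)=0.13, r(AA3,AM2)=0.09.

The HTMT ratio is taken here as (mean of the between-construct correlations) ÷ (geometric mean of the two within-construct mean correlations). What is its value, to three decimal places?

0.132

Between-construct mean = 0.48/6 = 0.0800.
Mean within-AA = 1.61/3 = 0.5367; mean within-AM = 0.68/1 = 0.6800.
Geometric mean = √(0.5367 × 0.6800) = 0.6041.
HTMT = 0.0800 / 0.6041 = 0.132.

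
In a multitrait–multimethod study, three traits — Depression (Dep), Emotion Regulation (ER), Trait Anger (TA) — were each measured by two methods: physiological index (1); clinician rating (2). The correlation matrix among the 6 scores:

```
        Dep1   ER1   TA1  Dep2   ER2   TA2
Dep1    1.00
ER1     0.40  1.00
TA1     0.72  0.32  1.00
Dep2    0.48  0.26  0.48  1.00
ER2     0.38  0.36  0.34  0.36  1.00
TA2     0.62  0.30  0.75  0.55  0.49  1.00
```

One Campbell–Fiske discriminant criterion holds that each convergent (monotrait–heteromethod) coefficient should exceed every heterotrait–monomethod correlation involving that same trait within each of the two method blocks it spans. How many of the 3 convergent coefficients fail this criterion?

2

Each convergent coefficient versus the relevant comparison correlations:
Dep (methods 1·2): 0.48 vs {0.40, 0.36, 0.72, 0.55} → fail.
ER (methods 1·2): 0.36 vs {0.40, 0.36, 0.32, 0.49} → fail.
TA (methods 1·2): 0.75 vs {0.72, 0.55, 0.32, 0.49} → pass.
2 of 3 fail.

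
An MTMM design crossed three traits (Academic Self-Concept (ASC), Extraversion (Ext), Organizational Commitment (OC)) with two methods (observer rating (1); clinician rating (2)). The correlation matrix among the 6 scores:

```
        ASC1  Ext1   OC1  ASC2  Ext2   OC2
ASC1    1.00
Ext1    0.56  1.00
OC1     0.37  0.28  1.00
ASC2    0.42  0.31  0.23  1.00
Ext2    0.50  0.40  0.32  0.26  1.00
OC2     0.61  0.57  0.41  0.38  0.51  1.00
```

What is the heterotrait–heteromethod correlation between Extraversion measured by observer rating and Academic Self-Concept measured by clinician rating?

0.31

Different traits and methods: r(Ext1, ASC2) = 0.31.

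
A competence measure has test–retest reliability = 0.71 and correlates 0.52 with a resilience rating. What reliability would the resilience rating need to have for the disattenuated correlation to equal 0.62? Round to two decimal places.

0.99

r_true = r_obs / √(r_xx · r_yy) ⇒ 0.62 = 0.52 / √(0.71 · r_yy).
√(0.71 · r_yy) = 0.52 / 0.62 = 0.8387; 0.71 · r_yy = 0.7034; r_yy = 0.7034 / 0.71 ≈ 0.99.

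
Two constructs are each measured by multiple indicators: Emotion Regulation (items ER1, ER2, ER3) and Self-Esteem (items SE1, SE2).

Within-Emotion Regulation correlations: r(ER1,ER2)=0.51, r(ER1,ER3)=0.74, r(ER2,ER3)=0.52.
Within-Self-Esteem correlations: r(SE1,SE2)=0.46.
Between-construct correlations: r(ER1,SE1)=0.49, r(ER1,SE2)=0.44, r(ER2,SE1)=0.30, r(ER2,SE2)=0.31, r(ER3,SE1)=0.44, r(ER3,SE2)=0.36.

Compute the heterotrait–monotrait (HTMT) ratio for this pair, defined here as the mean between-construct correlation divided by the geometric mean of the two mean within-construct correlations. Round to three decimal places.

0.749

Mean heterotrait r = 2.34/6 = 0.3900.
Mean within-ER = 1.77/3 = 0.5900; mean within-SE = 0.46/1 = 0.4600.
Geometric mean = √(0.5900 × 0.4600) = 0.5210.
HTMT = 0.3900 / 0.5210 = 0.749.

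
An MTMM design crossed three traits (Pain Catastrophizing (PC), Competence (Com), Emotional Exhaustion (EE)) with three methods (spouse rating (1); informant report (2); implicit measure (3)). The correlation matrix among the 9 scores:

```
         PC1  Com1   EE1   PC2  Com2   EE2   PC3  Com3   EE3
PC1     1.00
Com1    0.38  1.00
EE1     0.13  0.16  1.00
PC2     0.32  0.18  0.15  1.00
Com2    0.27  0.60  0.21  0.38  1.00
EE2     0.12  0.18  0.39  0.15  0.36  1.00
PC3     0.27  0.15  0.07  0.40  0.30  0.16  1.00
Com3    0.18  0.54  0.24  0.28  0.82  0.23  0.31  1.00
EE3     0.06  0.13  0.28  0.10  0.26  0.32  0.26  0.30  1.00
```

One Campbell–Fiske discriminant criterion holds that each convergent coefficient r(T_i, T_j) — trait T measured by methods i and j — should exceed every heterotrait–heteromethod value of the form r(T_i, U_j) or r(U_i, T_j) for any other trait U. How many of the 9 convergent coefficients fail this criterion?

Convergent coefficients and their comparison sets:
PC (methods 1·2): 0.32 vs {0.27, 0.18, 0.12, 0.15} → pass.
PC (methods 1·3): 0.27 vs {0.18, 0.15, 0.06, 0.07} → pass.
PC (methods 2·3): 0.40 vs {0.28, 0.30, 0.10, 0.16} → pass.
Com (methods 1·2): 0.60 vs {0.18, 0.27, 0.18, 0.21} → pass.
Com (methods 1·3): 0.54 vs {0.15, 0.18, 0.13, 0.24} → pass.
Com (methods 2·3): 0.82 vs {0.30, 0.28, 0.26, 0.23} → pass.
EE (methods 1·2): 0.39 vs {0.15, 0.12, 0.21, 0.18} → pass.
EE (methods 1·3): 0.28 vs {0.07, 0.06, 0.24, 0.13} → pass.
EE (methods 2·3): 0.32 vs {0.16, 0.10, 0.23, 0.26} → pass.
0 of 9 fail.

0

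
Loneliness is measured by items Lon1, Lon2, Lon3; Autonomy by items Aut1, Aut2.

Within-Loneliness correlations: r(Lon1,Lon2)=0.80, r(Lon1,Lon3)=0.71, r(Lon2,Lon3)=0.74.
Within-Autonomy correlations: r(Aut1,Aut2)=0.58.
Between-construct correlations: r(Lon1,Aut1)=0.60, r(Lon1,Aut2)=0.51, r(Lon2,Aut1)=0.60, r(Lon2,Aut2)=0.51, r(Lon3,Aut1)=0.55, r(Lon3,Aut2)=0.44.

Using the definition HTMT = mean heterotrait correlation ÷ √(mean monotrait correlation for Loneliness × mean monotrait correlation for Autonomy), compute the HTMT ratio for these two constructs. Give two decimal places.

Mean heterotrait r = 3.21/6 = 0.5350.
Mean within-Lon = 2.25/3 = 0.7500; mean within-Aut = 0.58/1 = 0.5800.
Geometric mean = √(0.7500 × 0.5800) = 0.6595.
HTMT = 0.5350 / 0.6595 = 0.81.

0.81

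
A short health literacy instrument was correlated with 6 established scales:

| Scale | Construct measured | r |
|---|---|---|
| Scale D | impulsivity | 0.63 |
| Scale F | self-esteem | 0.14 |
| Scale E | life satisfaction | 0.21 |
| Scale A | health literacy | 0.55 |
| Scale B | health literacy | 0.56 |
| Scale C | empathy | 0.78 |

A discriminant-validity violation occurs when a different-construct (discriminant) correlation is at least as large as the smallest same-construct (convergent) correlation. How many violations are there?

Convergent (same construct = health literacy): Scale A, Scale B.
Smallest convergent = 0.55. Discriminant values: 0.63, 0.14, 0.21, 0.78; count ≥ 0.55 → 2.

2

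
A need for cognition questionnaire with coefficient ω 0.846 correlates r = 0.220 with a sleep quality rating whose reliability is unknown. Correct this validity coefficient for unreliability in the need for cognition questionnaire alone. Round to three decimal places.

Single correction: r_c = r_obs / √r_xx = 0.220 / √0.846 = 0.220 / 0.9198 ≈ 0.239.

0.239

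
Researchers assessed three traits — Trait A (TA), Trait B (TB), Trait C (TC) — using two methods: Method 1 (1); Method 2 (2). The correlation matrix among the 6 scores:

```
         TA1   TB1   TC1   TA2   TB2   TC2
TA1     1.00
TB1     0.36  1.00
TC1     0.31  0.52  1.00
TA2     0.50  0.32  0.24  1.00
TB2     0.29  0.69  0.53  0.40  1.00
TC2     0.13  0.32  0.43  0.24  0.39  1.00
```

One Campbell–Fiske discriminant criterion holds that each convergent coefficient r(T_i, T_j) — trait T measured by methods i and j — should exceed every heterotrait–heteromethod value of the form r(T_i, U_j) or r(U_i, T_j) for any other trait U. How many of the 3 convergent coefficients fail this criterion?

Checking each validity diagonal entry against its comparison values:
TA (methods 1·2): 0.50 vs {0.29, 0.32, 0.13, 0.24} → pass.
TB (methods 1·2): 0.69 vs {0.32, 0.29, 0.32, 0.53} → pass.
TC (methods 1·2): 0.43 vs {0.24, 0.13, 0.53, 0.32} → fail.
1 of 3 fail.

1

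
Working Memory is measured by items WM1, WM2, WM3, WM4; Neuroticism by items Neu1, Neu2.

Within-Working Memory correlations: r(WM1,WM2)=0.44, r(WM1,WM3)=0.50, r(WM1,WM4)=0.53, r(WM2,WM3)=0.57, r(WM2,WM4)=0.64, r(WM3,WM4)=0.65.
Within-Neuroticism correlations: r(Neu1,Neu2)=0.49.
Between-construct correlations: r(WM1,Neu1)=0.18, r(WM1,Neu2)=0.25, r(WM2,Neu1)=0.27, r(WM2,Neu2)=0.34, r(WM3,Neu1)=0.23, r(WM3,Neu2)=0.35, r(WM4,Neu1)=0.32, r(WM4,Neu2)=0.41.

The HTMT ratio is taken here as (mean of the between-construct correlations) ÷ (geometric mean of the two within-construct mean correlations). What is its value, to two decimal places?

Between-construct mean = 2.35/8 = 0.2938.
Mean within-WM = 3.33/6 = 0.5550; mean within-Neu = 0.49/1 = 0.4900.
Geometric mean = √(0.5550 × 0.4900) = 0.5215.
HTMT = 0.2938 / 0.5215 = 0.56.

0.56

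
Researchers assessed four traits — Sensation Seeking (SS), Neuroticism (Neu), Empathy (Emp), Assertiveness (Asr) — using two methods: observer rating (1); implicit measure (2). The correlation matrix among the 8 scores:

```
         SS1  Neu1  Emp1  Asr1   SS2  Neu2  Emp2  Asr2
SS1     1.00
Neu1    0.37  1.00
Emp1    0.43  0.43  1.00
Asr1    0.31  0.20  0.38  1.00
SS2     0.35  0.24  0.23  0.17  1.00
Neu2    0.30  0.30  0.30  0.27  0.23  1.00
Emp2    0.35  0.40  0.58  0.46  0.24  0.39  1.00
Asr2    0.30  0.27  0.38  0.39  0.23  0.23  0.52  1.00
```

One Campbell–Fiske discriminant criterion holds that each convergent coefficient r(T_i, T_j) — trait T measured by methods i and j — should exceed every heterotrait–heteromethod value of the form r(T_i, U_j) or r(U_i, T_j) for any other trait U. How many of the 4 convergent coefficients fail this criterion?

Checking each validity diagonal entry against its comparison values:
SS (methods 1·2): 0.35 vs {0.30, 0.24, 0.35, 0.23, 0.30, 0.17} → fail.
Neu (methods 1·2): 0.30 vs {0.24, 0.30, 0.40, 0.30, 0.27, 0.27} → fail.
Emp (methods 1·2): 0.58 vs {0.23, 0.35, 0.30, 0.40, 0.38, 0.46} → pass.
Asr (methods 1·2): 0.39 vs {0.17, 0.30, 0.27, 0.27, 0.46, 0.38} → fail.
3 of 4 fail.

3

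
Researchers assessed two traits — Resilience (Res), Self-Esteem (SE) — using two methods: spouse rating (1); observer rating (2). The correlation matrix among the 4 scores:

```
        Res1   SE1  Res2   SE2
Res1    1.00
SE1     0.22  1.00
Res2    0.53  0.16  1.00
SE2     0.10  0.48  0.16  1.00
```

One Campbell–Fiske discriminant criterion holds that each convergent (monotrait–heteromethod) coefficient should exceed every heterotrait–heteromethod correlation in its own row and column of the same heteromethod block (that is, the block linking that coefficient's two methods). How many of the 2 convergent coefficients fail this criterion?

0

Convergent coefficients and their comparison sets:
Res (methods 1·2): 0.53 vs {0.10, 0.16} → pass.
SE (methods 1·2): 0.48 vs {0.16, 0.10} → pass.
0 of 2 fail.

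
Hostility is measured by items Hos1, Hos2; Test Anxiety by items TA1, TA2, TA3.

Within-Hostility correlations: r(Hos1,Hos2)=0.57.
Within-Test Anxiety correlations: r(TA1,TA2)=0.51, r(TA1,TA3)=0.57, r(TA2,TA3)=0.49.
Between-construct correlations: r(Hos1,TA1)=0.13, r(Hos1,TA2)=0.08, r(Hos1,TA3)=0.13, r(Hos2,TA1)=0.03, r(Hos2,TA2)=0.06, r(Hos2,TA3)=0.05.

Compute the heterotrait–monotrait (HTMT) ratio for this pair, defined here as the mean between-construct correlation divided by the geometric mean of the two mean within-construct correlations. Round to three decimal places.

0.146

Mean heterotrait r = 0.48/6 = 0.0800.
Mean within-Hos = 0.57/1 = 0.5700; mean within-TA = 1.57/3 = 0.5233.
Geometric mean = √(0.5700 × 0.5233) = 0.5462.
HTMT = 0.0800 / 0.5462 = 0.146.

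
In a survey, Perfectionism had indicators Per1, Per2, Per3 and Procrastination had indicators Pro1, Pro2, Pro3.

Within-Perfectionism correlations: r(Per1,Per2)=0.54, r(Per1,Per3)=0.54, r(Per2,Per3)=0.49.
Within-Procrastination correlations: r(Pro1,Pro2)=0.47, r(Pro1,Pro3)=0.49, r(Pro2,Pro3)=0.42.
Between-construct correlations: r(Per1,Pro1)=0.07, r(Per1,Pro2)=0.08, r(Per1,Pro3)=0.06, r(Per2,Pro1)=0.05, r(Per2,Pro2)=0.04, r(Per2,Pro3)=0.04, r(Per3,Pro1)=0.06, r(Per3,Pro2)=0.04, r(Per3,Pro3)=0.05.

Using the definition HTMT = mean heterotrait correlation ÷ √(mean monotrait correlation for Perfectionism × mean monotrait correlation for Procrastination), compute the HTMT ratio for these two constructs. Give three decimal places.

Mean heterotrait r = 0.49/9 = 0.0544.
Mean within-Per = 1.57/3 = 0.5233; mean within-Pro = 1.38/3 = 0.4600.
Geometric mean = √(0.5233 × 0.4600) = 0.4906.
HTMT = 0.0544 / 0.4906 = 0.111.

0.111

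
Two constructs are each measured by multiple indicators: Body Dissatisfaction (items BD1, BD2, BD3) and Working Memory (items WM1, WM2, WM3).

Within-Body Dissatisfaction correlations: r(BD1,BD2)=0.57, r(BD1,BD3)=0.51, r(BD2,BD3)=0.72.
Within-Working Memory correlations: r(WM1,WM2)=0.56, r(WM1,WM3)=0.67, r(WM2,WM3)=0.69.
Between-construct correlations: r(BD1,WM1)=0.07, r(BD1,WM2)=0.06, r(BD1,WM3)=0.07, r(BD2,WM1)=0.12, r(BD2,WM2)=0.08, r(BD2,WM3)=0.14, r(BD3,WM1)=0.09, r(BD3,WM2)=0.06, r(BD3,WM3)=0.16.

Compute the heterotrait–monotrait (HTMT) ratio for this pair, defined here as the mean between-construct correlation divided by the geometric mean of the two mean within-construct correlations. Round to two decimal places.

0.15

Mean heterotrait r = 0.85/9 = 0.0944.
Mean within-BD = 1.80/3 = 0.6000; mean within-WM = 1.92/3 = 0.6400.
Geometric mean = √(0.6000 × 0.6400) = 0.6197.
HTMT = 0.0944 / 0.6197 = 0.15.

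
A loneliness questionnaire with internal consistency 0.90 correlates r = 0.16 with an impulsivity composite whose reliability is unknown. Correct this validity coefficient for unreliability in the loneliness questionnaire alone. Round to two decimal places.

0.17

Single correction: r_c = r_obs / √r_xx = 0.16 / √0.90 = 0.16 / 0.9487 ≈ 0.17.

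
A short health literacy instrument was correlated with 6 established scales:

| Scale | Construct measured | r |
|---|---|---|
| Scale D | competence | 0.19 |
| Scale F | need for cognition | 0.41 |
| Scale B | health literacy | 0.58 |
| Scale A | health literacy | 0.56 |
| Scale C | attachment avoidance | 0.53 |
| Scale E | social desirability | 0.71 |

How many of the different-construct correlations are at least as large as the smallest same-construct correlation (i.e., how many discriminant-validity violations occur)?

1

Convergent (same construct = health literacy): Scale B, Scale A.
Smallest convergent = 0.56. Discriminant values: 0.19, 0.41, 0.53, 0.71; count ≥ 0.56 → 1.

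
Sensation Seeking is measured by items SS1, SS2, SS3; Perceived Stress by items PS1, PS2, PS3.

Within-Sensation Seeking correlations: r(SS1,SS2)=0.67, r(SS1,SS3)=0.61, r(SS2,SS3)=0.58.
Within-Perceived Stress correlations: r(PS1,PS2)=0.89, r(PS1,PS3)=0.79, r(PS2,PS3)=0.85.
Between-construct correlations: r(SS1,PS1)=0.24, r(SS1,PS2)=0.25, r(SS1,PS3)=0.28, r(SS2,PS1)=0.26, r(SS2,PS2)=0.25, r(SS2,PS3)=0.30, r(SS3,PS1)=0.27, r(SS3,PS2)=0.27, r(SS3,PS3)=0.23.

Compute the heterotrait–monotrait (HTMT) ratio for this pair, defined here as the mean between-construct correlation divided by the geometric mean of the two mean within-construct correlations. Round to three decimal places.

0.361

Mean between = 2.35/9 = 0.2611.
Mean within-SS = 1.86/3 = 0.6200; mean within-PS = 2.53/3 = 0.8433.
Geometric mean = √(0.6200 × 0.8433) = 0.7231.
HTMT = 0.2611 / 0.7231 = 0.361.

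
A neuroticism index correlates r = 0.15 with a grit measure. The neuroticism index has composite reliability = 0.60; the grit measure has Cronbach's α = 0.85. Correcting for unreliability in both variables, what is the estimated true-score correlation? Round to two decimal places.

0.21

r_true = r_obs / √(r_xx · r_yy) = 0.15 / √(0.60 × 0.85) = 0.15 / √0.5100 = 0.15 / 0.7141 ≈ 0.21.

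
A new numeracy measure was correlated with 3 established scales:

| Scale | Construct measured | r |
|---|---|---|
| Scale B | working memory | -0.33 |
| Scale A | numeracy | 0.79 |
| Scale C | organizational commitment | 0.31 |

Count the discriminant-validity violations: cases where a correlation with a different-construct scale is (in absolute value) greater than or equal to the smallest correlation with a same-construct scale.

0

Convergent (same construct = numeracy): Scale A.
Smallest convergent = 0.79. Discriminant |r|: 0.33, 0.31; count ≥ 0.79 → 0.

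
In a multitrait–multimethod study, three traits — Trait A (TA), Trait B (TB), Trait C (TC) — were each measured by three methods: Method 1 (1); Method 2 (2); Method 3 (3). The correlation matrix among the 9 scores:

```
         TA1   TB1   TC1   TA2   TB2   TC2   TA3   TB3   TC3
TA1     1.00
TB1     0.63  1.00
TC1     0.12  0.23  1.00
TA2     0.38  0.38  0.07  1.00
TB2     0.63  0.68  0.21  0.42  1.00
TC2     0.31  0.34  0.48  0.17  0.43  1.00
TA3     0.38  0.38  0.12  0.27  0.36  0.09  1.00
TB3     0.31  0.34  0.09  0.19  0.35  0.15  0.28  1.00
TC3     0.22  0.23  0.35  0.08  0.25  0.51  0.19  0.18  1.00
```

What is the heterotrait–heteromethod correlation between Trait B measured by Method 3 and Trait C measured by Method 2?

0.15

Different traits and methods: r(TB3, TC2) = 0.15.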